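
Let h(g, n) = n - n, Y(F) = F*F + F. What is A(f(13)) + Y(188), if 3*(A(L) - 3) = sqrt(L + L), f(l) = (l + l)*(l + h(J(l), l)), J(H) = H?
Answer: 106631/3 ≈ 35544.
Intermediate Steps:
Y(F) = F + F**2 (Y(F) = F**2 + F = F + F**2)
h(g, n) = 0
f(l) = 2*l**2 (f(l) = (l + l)*(l + 0) = (2*l)*l = 2*l**2)
A(L) = 3 + sqrt(2)*sqrt(L)/3 (A(L) = 3 + sqrt(L + L)/3 = 3 + sqrt(2*L)/3 = 3 + (sqrt(2)*sqrt(L))/3 = 3 + sqrt(2)*sqrt(L)/3)
A(f(13)) + Y(188) = (3 + sqrt(2)*sqrt(2*13**2)/3) + 188*(1 + 188) = (3 + sqrt(2)*sqrt(2*169)/3) + 188*189 = (3 + sqrt(2)*sqrt(338)/3) + 35532 = (3 + sqrt(2)*(13*sqrt(2))/3) + 35532 = (3 + 26/3) + 35532 = 35/3 + 35532 = 106631/3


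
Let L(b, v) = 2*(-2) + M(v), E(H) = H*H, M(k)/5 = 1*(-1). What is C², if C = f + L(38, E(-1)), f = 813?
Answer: 646416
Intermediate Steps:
M(k) = -5 (M(k) = 5*(1*(-1)) = 5*(-1) = -5)
E(H) = H²
L(b, v) = -9 (L(b, v) = 2*(-2) - 5 = -4 - 5 = -9)
C = 804 (C = 813 - 9 = 804)
C² = 804² = 646416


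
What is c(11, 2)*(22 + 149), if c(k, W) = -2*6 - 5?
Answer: -2907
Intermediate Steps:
c(k, W) = -17 (c(k, W) = -12 - 5 = -17)
c(11, 2)*(22 + 149) = -17*(22 + 149) = -17*171 = -2907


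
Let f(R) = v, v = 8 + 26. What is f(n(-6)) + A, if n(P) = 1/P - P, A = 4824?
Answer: 4858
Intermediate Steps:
v = 34
f(R) = 34
f(n(-6)) + A = 34 + 4824 = 4858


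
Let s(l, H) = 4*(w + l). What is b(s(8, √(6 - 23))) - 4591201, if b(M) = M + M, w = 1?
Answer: -4591129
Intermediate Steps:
s(l, H) = 4 + 4*l (s(l, H) = 4*(1 + l) = 4 + 4*l)
b(M) = 2*M
b(s(8, √(6 - 23))) - 4591201 = 2*(4 + 4*8) - 4591201 = 2*(4 + 32) - 4591201 = 2*36 - 4591201 = 72 - 4591201 = -4591129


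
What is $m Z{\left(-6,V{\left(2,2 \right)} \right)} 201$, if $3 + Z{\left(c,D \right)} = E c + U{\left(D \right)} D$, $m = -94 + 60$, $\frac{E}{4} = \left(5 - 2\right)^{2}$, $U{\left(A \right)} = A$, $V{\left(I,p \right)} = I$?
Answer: $1469310$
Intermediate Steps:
$E = 36$ ($E = 4 \left(5 - 2\right)^{2} = 4 \cdot 3^{2} = 4 \cdot 9 = 36$)
$m = -34$
$Z{\left(c,D \right)} = -3 + D^{2} + 36 c$ ($Z{\left(c,D \right)} = -3 + \left(36 c + D D\right) = -3 + \left(36 c + D^{2}\right) = -3 + \left(D^{2} + 36 c\right) = -3 + D^{2} + 36 c$)
$m Z{\left(-6,V{\left(2,2 \right)} \right)} 201 = - 34 \left(-3 + 2^{2} + 36 \left(-6\right)\right) 201 = - 34 \left(-3 + 4 - 216\right) 201 = \left(-34\right) \left(-215\right) 201 = 7310 \cdot 201 = 1469310$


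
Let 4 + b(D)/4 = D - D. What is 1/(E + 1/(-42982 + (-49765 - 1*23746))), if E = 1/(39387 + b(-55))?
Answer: 4586445903/77122 ≈ 59470.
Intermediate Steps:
b(D) = -16 (b(D) = -16 + 4*(D - D) = -16 + 4*0 = -16 + 0 = -16)
E = 1/39371 (E = 1/(39387 - 16) = 1/39371 ≈ 2.5399e-5)
1/(E + 1/(-42982 + (-49765 - 1*23746))) = 1/(1/39371 + 1/(-42982 + (-49765 - 1*23746))) = 1/(1/39371 + 1/(-42982 + (-49765 - 23746))) = 1/(1/39371 + 1/(-42982 - 73511)) = 1/(1/39371 + 1/(-116493)) = 1/(1/39371 - 1/116493) = 1/(77122/4586445903) = 4586445903/77122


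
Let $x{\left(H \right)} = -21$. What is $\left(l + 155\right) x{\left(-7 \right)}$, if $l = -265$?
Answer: $2310$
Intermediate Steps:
$\left(l + 155\right) x{\left(-7 \right)} = \left(-265 + 155\right) \left(-21\right) = \left(-110\right) \left(-21\right) = 2310$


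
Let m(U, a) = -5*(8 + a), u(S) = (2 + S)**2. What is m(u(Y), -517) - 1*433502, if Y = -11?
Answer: -430957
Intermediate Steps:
m(U, a) = -40 - 5*a
m(u(Y), -517) - 1*433502 = (-40 - 5*(-517)) - 1*433502 = (-40 + 2585) - 433502 = 2545 - 433502 = -430957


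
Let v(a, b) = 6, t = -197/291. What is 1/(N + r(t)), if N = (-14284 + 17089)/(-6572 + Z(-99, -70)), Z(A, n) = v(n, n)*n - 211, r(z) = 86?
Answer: 2401/205551 ≈ 0.011681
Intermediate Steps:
t = -197/291 (t = -197*1/291 = -197/291 ≈ -0.67698)
Z(A, n) = -211 + 6*n (Z(A, n) = 6*n - 211 = -211 + 6*n)
N = -935/2401 (N = (-14284 + 17089)/(-6572 + (-211 + 6*(-70))) = 2805/(-6572 + (-211 - 420)) = 2805/(-6572 - 631) = 2805/(-7203) = 2805*(-1/7203) = -935/2401 ≈ -0.38942)
1/(N + r(t)) = 1/(-935/2401 + 86) = 1/(205551/2401) = 2401/205551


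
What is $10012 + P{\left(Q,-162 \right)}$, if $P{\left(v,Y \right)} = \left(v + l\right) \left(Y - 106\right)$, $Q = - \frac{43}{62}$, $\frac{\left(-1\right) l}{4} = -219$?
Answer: $- \frac{6961674}{31} \approx -2.2457 \cdot 10^{5}$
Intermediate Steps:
$l = 876$ ($l = \left(-4\right) \left(-219\right) = 876$)
$Q = - \frac{43}{62}$ ($Q = \left(-43\right) \frac{1}{62} = - \frac{43}{62} \approx -0.69355$)
$P{\left(v,Y \right)} = \left(-106 + Y\right) \left(876 + v\right)$ ($P{\left(v,Y \right)} = \left(v + 876\right) \left(Y - 106\right) = \left(876 + v\right) \left(-106 + Y\right) = \left(-106 + Y\right) \left(876 + v\right)$)
$10012 + P{\left(Q,-162 \right)} = 10012 - \frac{7272046}{31} = - \frac{6961674}{31}$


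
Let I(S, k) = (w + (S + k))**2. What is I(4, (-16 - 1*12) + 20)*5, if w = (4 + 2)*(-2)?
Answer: 1280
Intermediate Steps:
w = -12 (w = 6*(-2) = -12)
I(S, k) = (-12 + S + k)**2 (I(S, k) = (-12 + (S + k))**2 = (-12 + S + k)**2)
I(4, (-16 - 1*12) + 20)*5 = (-12 + 4 + ((-16 - 1*12) + 20))**2*5 = (-12 + 4 + ((-16 - 12) + 20))**2*5 = (-12 + 4 + (-28 + 20))**2*5 = (-12 + 4 - 8)**2*5 = (-16)**2*5 = 256*5 = 1280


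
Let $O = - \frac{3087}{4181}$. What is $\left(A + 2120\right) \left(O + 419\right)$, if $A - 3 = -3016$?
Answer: $- \frac{1561635536}{4181} \approx -3.7351 \cdot 10^{5}$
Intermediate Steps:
$A = -3013$ ($A = 3 - 3016 = -3013$)
$O = - \frac{3087}{4181}$ ($O = \left(-3087\right) \frac{1}{4181} = - \frac{3087}{4181} \approx -0.73834$)
$\left(A + 2120\right) \left(O + 419\right) = \left(-3013 + 2120\right) \left(- \frac{3087}{4181} + 419\right) = \left(-893\right) \frac{1748752}{4181} = - \frac{1561635536}{4181}$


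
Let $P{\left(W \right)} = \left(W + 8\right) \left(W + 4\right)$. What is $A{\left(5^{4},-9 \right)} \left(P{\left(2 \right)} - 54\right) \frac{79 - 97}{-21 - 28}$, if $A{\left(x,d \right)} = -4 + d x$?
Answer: $- \frac{607932}{49} \approx -12407.0$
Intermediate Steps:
$P{\left(W \right)} = \left(4 + W\right) \left(8 + W\right)$ ($P{\left(W \right)} = \left(8 + W\right) \left(4 + W\right) = \left(4 + W\right) \left(8 + W\right)$)
$A{\left(5^{4},-9 \right)} \left(P{\left(2 \right)} - 54\right) \frac{79 - 97}{-21 - 28} = \left(-4 - 9 \cdot 5^{4}\right) \left(\left(32 + 2^{2} + 12 \cdot 2\right) - 54\right) \frac{79 - 97}{-21 - 28} = \left(-4 - 5625\right) \left(\left(32 + 4 + 24\right) - 54\right) \left(- \frac{18}{-49}\right) = \left(-4 - 5625\right) \left(60 - 54\right) \left(\left(-18\right) \left(- \frac{1}{49}\right)\right) = \left(-5629\right) 6 \cdot \frac{18}{49} = \left(-33774\right) \frac{18}{49} = - \frac{607932}{49}$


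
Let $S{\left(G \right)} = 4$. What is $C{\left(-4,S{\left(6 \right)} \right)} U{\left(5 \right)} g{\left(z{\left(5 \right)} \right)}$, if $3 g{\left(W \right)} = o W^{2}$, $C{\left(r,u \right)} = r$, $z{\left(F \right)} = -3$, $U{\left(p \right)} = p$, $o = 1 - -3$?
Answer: $-240$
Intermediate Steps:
$o = 4$ ($o = 1 + 3 = 4$)
$g{\left(W \right)} = \frac{4 W^{2}}{3}$
$C{\left(-4,S{\left(6 \right)} \right)} U{\left(5 \right)} g{\left(z{\left(5 \right)} \right)} = \left(-4\right) 5 \frac{4 \left(-3\right)^{2}}{3} = - 20 \cdot \frac{4}{3} \cdot 9 = \left(-20\right) 12 = -240$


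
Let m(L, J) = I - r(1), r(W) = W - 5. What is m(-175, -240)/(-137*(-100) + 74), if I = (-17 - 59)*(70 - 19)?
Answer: -1936/6887 ≈ -0.28111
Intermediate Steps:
r(W) = -5 + W
I = -3876 (I = -76*51 = -3876)
m(L, J) = -3872 (m(L, J) = -3876 - (-5 + 1) = -3876 - 1*(-4) = -3876 + 4 = -3872)
m(-175, -240)/(-137*(-100) + 74) = -3872/(-137*(-100) + 74) = -3872/(13700 + 74) = -3872/13774 = -3872*1/13774 = -1936/6887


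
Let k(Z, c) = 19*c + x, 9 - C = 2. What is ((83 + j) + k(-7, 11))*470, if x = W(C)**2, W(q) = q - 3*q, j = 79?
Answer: 266490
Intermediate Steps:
C = 7 (C = 9 - 1*2 = 9 - 2 = 7)
W(q) = -2*q
x = 196 (x = (-2*7)**2 = (-14)**2 = 196)
k(Z, c) = 196 + 19*c (k(Z, c) = 19*c + 196 = 196 + 19*c)
((83 + j) + k(-7, 11))*470 = ((83 + 79) + (196 + 19*11))*470 = (162 + (196 + 209))*470 = (162 + 405)*470 = 567*470 = 266490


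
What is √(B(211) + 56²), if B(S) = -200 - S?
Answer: 5*√109 ≈ 52.202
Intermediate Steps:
√(B(211) + 56²) = √((-200 - 1*211) + 56²) = √((-200 - 211) + 3136) = √(-411 + 3136) = √2725 = 5*√109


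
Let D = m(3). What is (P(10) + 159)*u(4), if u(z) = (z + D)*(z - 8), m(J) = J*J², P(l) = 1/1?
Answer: -19840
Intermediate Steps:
P(l) = 1
m(J) = J³
D = 27 (D = 3³ = 27)
u(z) = (-8 + z)*(27 + z) (u(z) = (z + 27)*(z - 8) = (27 + z)*(-8 + z) = (-8 + z)*(27 + z))
(P(10) + 159)*u(4) = (1 + 159)*(-216 + 4² + 19*4) = 160*(-216 + 16 + 76) = 160*(-124) = -19840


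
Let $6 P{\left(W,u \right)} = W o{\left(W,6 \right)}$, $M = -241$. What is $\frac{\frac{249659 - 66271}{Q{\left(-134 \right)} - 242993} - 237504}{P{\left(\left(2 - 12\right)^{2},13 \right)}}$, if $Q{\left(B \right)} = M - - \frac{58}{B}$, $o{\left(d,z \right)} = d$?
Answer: $- \frac{2902909039743}{20370883750} \approx -142.5$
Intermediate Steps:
$P{\left(W,u \right)} = \frac{W^{2}}{6}$ ($P{\left(W,u \right)} = \frac{W W}{6} = \frac{W^{2}}{6}$)
$Q{\left(B \right)} = -241 + \frac{58}{B}$ ($Q{\left(B \right)} = -241 - - \frac{58}{B} = -241 + \frac{58}{B}$)
$\frac{\frac{249659 - 66271}{Q{\left(-134 \right)} - 242993} - 237504}{P{\left(\left(2 - 12\right)^{2},13 \right)}} = \frac{\frac{249659 - 66271}{\left(-241 + \frac{58}{-134}\right) - 242993} - 237504}{\frac{1}{6} \left(\left(2 - 12\right)^{2}\right)^{2}} = \frac{\frac{183388}{\left(-241 + 58 \left(- \frac{1}{134}\right)\right) - 242993} - 237504}{\frac{1}{6} \left(\left(-10\right)^{2}\right)^{2}} = \frac{\frac{183388}{\left(-241 - \frac{29}{67}\right) - 242993} - 237504}{\frac{1}{6} \cdot 100^{2}} = \frac{\frac{183388}{- \frac{16176}{67} - 242993} - 237504}{\frac{1}{6} \cdot 10000} = \frac{\frac{183388}{- \frac{16296707}{67}} - 237504}{\frac{5000}{3}} = \left(183388 \left(- \frac{67}{16296707}\right) - 237504\right) \frac{3}{5000} = \left(- \frac{12286996}{16296707} - 237504\right) \frac{3}{5000} = \left(- \frac{3870545386324}{16296707}\right) \frac{3}{5000} = - \frac{2902909039743}{20370883750}$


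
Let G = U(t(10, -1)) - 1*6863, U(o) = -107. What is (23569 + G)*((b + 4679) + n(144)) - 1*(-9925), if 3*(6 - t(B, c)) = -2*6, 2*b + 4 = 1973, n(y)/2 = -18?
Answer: 186841595/2 ≈ 9.3421e+7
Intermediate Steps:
n(y) = -36 (n(y) = 2*(-18) = -36)
b = 1969/2 (b = -2 + (½)*1973 = -2 + 1973/2 = 1969/2 ≈ 984.50)
t(B, c) = 10 (t(B, c) = 6 - (-2)*6/3 = 6 - ⅓*(-12) = 6 + 4 = 10)
G = -6970 (G = -107 - 1*6863 = -107 - 6863 = -6970)
(23569 + G)*((b + 4679) + n(144)) - 1*(-9925) = (23569 - 6970)*((1969/2 + 4679) - 36) - 1*(-9925) = 16599*(11327/2 - 36) + 9925 = 16599*(11255/2) + 9925 = 186821745/2 + 9925 = 186841595/2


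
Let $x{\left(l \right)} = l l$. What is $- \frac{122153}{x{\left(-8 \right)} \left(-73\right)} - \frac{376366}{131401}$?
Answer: $\frac{14292644401}{613905472} \approx 23.281$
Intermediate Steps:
$x{\left(l \right)} = l^{2}$
$- \frac{122153}{x{\left(-8 \right)} \left(-73\right)} - \frac{376366}{131401} = - \frac{122153}{\left(-8\right)^{2} \left(-73\right)} - \frac{376366}{131401} = - \frac{122153}{64 \left(-73\right)} - \frac{376366}{131401} = - \frac{122153}{-4672} - \frac{376366}{131401} = \left(-122153\right) \left(- \frac{1}{4672}\right) - \frac{376366}{131401} = \frac{122153}{4672} - \frac{376366}{131401} = \frac{14292644401}{613905472}$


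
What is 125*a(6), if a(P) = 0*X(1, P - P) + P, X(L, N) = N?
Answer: 750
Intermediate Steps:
a(P) = P (a(P) = 0*(P - P) + P = 0*0 + P = 0 + P = P)
125*a(6) = 125*6 = 750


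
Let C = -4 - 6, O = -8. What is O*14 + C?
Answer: -122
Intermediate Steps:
C = -10 (C = -4 - 1*6 = -4 - 6 = -10)
O*14 + C = -8*14 - 10 = -112 - 10 = -122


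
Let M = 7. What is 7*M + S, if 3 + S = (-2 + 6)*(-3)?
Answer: 34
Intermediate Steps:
S = -15 (S = -3 + (-2 + 6)*(-3) = -3 + 4*(-3) = -3 - 12 = -15)
7*M + S = 7*7 - 15 = 49 - 15 = 34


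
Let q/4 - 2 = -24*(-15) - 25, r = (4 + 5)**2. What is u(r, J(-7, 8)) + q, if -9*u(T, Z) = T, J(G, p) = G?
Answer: 1339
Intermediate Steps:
r = 81 (r = 9**2 = 81)
u(T, Z) = -T/9
q = 1348 (q = 8 + 4*(-24*(-15) - 25) = 8 + 4*(360 - 25) = 8 + 4*335 = 8 + 1340 = 1348)
u(r, J(-7, 8)) + q = -1/9*81 + 1348 = -9 + 1348 = 1339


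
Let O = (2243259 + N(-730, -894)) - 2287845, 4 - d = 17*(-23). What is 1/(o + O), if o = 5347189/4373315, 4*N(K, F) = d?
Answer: -17493260/778205642179 ≈ -2.2479e-5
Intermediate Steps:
d = 395 (d = 4 - 17*(-23) = 4 - 1*(-391) = 4 + 391 = 395)
N(K, F) = 395/4 (N(K, F) = (¼)*395 = 395/4)
o = 5347189/4373315 (o = 5347189*(1/4373315) = 5347189/4373315 ≈ 1.2227)
O = -177949/4 (O = (2243259 + 395/4) - 2287845 = 8973431/4 - 2287845 = -177949/4 ≈ -44487.)
1/(o + O) = 1/(5347189/4373315 - 177949/4) = 1/(-778205642179/17493260) = -17493260/778205642179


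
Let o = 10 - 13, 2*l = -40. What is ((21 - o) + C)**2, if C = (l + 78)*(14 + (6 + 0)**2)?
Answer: 8549776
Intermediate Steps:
l = -20 (l = (1/2)*(-40) = -20)
o = -3
C = 2900 (C = (-20 + 78)*(14 + (6 + 0)**2) = 58*(14 + 6**2) = 58*(14 + 36) = 58*50 = 2900)
((21 - o) + C)**2 = ((21 - 1*(-3)) + 2900)**2 = ((21 + 3) + 2900)**2 = (24 + 2900)**2 = 2924**2 = 8549776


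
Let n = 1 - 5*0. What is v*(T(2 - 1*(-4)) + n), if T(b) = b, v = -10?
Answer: -70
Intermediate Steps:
n = 1 (n = 1 + 0 = 1)
v*(T(2 - 1*(-4)) + n) = -10*((2 - 1*(-4)) + 1) = -10*((2 + 4) + 1) = -10*(6 + 1) = -10*7 = -70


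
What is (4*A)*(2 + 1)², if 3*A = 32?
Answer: 384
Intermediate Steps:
A = 32/3 (A = (⅓)*32 = 32/3 ≈ 10.667)
(4*A)*(2 + 1)² = (4*(32/3))*(2 + 1)² = (128/3)*3² = (128/3)*9 = 384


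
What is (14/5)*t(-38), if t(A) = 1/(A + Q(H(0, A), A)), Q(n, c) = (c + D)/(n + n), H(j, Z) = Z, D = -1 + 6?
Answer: -1064/14275 ≈ -0.074536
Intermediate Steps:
D = 5
Q(n, c) = (5 + c)/(2*n) (Q(n, c) = (c + 5)/(n + n) = (5 + c)/((2*n)) = (5 + c)*(1/(2*n)) = (5 + c)/(2*n))
t(A) = 1/(A + (5 + A)/(2*A))
(14/5)*t(-38) = (14/5)*(2*(-38)/(5 - 38 + 2*(-38)²)) = (14*(⅕))*(2*(-38)/(5 - 38 + 2*1444)) = 14*(2*(-38)/(5 - 38 + 2888))/5 = 14*(2*(-38)/2855)/5 = 14*(2*(-38)*(1/2855))/5 = (14/5)*(-76/2855) = -1064/14275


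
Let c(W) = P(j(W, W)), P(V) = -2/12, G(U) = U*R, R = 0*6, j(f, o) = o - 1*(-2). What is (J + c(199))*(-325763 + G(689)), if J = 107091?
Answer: -209317386835/6 ≈ -3.4886e+10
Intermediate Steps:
j(f, o) = 2 + o (j(f, o) = o + 2 = 2 + o)
R = 0
G(U) = 0 (G(U) = U*0 = 0)
P(V) = -⅙ (P(V) = -2*1/12 = -⅙)
c(W) = -⅙
(J + c(199))*(-325763 + G(689)) = (107091 - ⅙)*(-325763 + 0) = (642545/6)*(-325763) = -209317386835/6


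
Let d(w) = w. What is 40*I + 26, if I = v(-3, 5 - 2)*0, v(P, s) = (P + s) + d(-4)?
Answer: 26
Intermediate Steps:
v(P, s) = -4 + P + s (v(P, s) = (P + s) - 4 = -4 + P + s)
I = 0 (I = (-4 - 3 + (5 - 2))*0 = (-4 - 3 + 3)*0 = -4*0 = 0)
40*I + 26 = 40*0 + 26 = 0 + 26 = 26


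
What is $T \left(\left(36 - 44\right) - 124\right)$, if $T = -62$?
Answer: $8184$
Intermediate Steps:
$T \left(\left(36 - 44\right) - 124\right) = - 62 \left(\left(36 - 44\right) - 124\right) = - 62 \left(-8 - 124\right) = \left(-62\right) \left(-132\right) = 8184$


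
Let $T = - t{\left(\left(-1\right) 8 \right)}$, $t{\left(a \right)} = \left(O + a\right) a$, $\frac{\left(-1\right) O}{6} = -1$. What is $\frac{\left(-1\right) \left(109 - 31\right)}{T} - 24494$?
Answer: $- \frac{195913}{8} \approx -24489.0$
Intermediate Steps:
$O = 6$ ($O = \left(-6\right) \left(-1\right) = 6$)
$t{\left(a \right)} = a \left(6 + a\right)$ ($t{\left(a \right)} = \left(6 + a\right) a = a \left(6 + a\right)$)
$T = -16$ ($T = - \left(-1\right) 8 \left(6 - 8\right) = - \left(-8\right) \left(6 - 8\right) = - \left(-8\right) \left(-2\right) = \left(-1\right) 16 = -16$)
$\frac{\left(-1\right) \left(109 - 31\right)}{T} - 24494 = \frac{\left(-1\right) \left(109 - 31\right)}{-16} - 24494 = \left(-1\right) 78 \left(- \frac{1}{16}\right) - 24494 = \left(-78\right) \left(- \frac{1}{16}\right) - 24494 = \frac{39}{8} - 24494 = - \frac{195913}{8}$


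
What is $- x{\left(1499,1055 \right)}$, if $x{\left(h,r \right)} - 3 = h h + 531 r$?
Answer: $-2807209$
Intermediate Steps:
$x{\left(h,r \right)} = 3 + h^{2} + 531 r$ ($x{\left(h,r \right)} = 3 + \left(h h + 531 r\right) = 3 + \left(h^{2} + 531 r\right) = 3 + h^{2} + 531 r$)
$- x{\left(1499,1055 \right)} = - (3 + 1499^{2} + 531 \cdot 1055) = - (3 + 2247001 + 560205) = \left(-1\right) 2807209 = -2807209$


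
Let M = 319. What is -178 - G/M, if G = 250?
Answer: -57032/319 ≈ -178.78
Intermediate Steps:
-178 - G/M = -178 - 250/319 = -57032/319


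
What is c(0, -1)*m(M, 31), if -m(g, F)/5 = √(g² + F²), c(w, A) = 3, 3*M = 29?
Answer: -5*√9490 ≈ -487.08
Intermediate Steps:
M = 29/3 (M = (⅓)*29 = 29/3 ≈ 9.6667)
m(g, F) = -5*√(F² + g²) (m(g, F) = -5*√(g² + F²) = -5*√(F² + g²))
c(0, -1)*m(M, 31) = 3*(-5*√(31² + (29/3)²)) = 3*(-5*√(961 + 841/9)) = 3*(-5*√9490/3) = -5*√9490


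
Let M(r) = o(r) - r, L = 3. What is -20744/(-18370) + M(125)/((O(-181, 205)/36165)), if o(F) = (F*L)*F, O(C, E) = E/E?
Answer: 15529205804122/9185 ≈ 1.6907e+9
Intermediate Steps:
O(C, E) = 1
o(F) = 3*F**2 (o(F) = (F*3)*F = (3*F)*F = 3*F**2)
M(r) = -r + 3*r**2 (M(r) = 3*r**2 - r = -r + 3*r**2)
-20744/(-18370) + M(125)/((O(-181, 205)/36165)) = -20744/(-18370) + (125*(-1 + 3*125))/((1/36165)) = -20744*(-1/18370) + (125*(-1 + 375))/((1*(1/36165))) = 10372/9185 + (125*374)/(1/36165) = 10372/9185 + 46750*36165 = 10372/9185 + 1690713750 = 15529205804122/9185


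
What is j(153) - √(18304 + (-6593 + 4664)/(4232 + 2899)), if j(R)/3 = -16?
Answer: -48 - √103418432805/2377 ≈ -183.29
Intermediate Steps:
j(R) = -48 (j(R) = 3*(-16) = -48)
j(153) - √(18304 + (-6593 + 4664)/(4232 + 2899)) = -48 - √(18304 + (-6593 + 4664)/(4232 + 2899)) = -48 - √(18304 - 1929/7131) = -48 - √(18304 - 1929*1/7131) = -48 - √(18304 - 643/2377) = -48 - √(43507965/2377) = -48 - √103418432805/2377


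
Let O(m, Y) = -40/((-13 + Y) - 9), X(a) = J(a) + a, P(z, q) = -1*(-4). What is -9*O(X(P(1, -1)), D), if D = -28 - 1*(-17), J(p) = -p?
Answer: -120/11 ≈ -10.909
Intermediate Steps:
P(z, q) = 4
X(a) = 0 (X(a) = -a + a = 0)
D = -11 (D = -28 + 17 = -11)
O(m, Y) = -40/(-22 + Y)
-9*O(X(P(1, -1)), D) = -(-360)/(-22 - 11) = -(-360)/(-33) = -(-360)*(-1)/33 = -9*40/33 = -120/11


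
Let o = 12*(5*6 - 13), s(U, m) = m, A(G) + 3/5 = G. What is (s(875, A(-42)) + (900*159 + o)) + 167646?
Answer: 1554537/5 ≈ 3.1091e+5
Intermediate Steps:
A(G) = -⅗ + G
o = 204 (o = 12*(30 - 13) = 12*17 = 204)
(s(875, A(-42)) + (900*159 + o)) + 167646 = ((-⅗ - 42) + (900*159 + 204)) + 167646 = (-213/5 + (143100 + 204)) + 167646 = (-213/5 + 143304) + 167646 = 716307/5 + 167646 = 1554537/5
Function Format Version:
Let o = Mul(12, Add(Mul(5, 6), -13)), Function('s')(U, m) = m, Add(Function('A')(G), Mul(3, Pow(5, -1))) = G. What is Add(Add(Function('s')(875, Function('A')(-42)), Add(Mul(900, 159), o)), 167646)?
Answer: Rational(1554537, 5) ≈ 3.1091e+5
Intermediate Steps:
Function('A')(G) = Add(Rational(-3, 5), G)
o = 204 (o = Mul(12, Add(30, -13)) = Mul(12, 17) = 204)
Add(Add(Function('s')(875, Function('A')(-42)), Add(Mul(900, 159), o)), 167646) = Add(Add(Add(Rational(-3, 5), -42), Add(Mul(900, 159), 204)), 167646) = Add(Add(Rational(-213, 5), Add(143100, 204)), 167646) = Add(Add(Rational(-213, 5), 143304), 167646) = Add(Rational(716307, 5), 167646) = Rational(1554537, 5)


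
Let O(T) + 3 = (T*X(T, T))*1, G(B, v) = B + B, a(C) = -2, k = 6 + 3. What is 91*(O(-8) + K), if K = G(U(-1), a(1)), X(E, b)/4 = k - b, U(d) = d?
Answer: -49959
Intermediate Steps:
k = 9
G(B, v) = 2*B
X(E, b) = 36 - 4*b (X(E, b) = 4*(9 - b) = 36 - 4*b)
K = -2 (K = 2*(-1) = -2)
O(T) = -3 + T*(36 - 4*T) (O(T) = -3 + (T*(36 - 4*T))*1 = -3 + T*(36 - 4*T))
91*(O(-8) + K) = 91*((-3 - 4*(-8)*(-9 - 8)) - 2) = 91*((-3 - 4*(-8)*(-17)) - 2) = 91*((-3 - 544) - 2) = 91*(-547 - 2) = 91*(-549) = -49959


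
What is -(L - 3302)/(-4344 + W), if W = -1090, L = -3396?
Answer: -3349/2717 ≈ -1.2326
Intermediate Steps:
-(L - 3302)/(-4344 + W) = -(-3396 - 3302)/(-4344 - 1090) = -(-6698)/(-5434) = -(-6698)*(-1)/5434 = -1*3349/2717 = -3349/2717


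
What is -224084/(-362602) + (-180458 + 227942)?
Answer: 8609008726/181301 ≈ 47485.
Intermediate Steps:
-224084/(-362602) + (-180458 + 227942) = -224084*(-1/362602) + 47484 = 112042/181301 + 47484 = 8609008726/181301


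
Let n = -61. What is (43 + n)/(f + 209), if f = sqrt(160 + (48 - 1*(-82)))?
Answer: -3762/43391 + 18*sqrt(290)/43391 ≈ -0.079636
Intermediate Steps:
f = sqrt(290) (f = sqrt(160 + (48 + 82)) = sqrt(160 + 130) = sqrt(290) ≈ 17.029)
(43 + n)/(f + 209) = (43 - 61)/(sqrt(290) + 209) = -18/(209 + sqrt(290))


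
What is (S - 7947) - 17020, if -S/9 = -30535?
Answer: 249848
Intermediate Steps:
S = 274815 (S = -9*(-30535) = 274815)
(S - 7947) - 17020 = (274815 - 7947) - 17020 = 266868 - 17020 = 249848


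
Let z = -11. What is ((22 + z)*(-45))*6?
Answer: -2970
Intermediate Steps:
((22 + z)*(-45))*6 = ((22 - 11)*(-45))*6 = (11*(-45))*6 = -495*6 = -2970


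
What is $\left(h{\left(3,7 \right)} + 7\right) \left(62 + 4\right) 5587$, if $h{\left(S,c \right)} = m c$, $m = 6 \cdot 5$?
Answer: $80017014$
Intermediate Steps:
$m = 30$
$h{\left(S,c \right)} = 30 c$
$\left(h{\left(3,7 \right)} + 7\right) \left(62 + 4\right) 5587 = \left(30 \cdot 7 + 7\right) \left(62 + 4\right) 5587 = \left(210 + 7\right) 66 \cdot 5587 = 217 \cdot 66 \cdot 5587 = 14322 \cdot 5587 = 80017014$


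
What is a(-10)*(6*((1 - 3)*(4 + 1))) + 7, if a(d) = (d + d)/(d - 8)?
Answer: -179/3 ≈ -59.667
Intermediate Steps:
a(d) = 2*d/(-8 + d) (a(d) = (2*d)/(-8 + d) = 2*d/(-8 + d))
a(-10)*(6*((1 - 3)*(4 + 1))) + 7 = (2*(-10)/(-8 - 10))*(6*((1 - 3)*(4 + 1))) + 7 = (2*(-10)/(-18))*(6*(-2*5)) + 7 = (2*(-10)*(-1/18))*(6*(-10)) + 7 = (10/9)*(-60) + 7 = -200/3 + 7 = -179/3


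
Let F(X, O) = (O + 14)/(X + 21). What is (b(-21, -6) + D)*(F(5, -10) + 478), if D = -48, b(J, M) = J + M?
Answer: -466200/13 ≈ -35862.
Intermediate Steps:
F(X, O) = (14 + O)/(21 + X)
(b(-21, -6) + D)*(F(5, -10) + 478) = ((-21 - 6) - 48)*((14 - 10)/(21 + 5) + 478) = (-27 - 48)*(4/26 + 478) = -75*((1/26)*4 + 478) = -75*(2/13 + 478) = -75*6216/13 = -466200/13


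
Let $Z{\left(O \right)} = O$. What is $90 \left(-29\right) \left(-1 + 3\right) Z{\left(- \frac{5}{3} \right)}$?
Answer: $8700$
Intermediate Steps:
$90 \left(-29\right) \left(-1 + 3\right) Z{\left(- \frac{5}{3} \right)} = 90 \left(-29\right) \left(-1 + 3\right) \left(- \frac{5}{3}\right) = - 2610 \cdot 2 \left(\left(-5\right) \frac{1}{3}\right) = - 2610 \cdot 2 \left(- \frac{5}{3}\right) = \left(-2610\right) \left(- \frac{10}{3}\right) = 8700$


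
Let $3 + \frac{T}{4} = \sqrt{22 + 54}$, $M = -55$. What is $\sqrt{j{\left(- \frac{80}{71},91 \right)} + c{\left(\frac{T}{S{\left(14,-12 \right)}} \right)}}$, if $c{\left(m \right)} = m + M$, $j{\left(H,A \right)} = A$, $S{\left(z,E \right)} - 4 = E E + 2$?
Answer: $\frac{\sqrt{8082 + 12 \sqrt{19}}}{15} \approx 6.0127$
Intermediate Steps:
$S{\left(z,E \right)} = 6 + E^{2}$ ($S{\left(z,E \right)} = 4 + \left(E E + 2\right) = 4 + \left(E^{2} + 2\right) = 4 + \left(2 + E^{2}\right) = 6 + E^{2}$)
$T = -12 + 8 \sqrt{19}$ ($T = -12 + 4 \sqrt{22 + 54} = -12 + 4 \sqrt{76} = -12 + 4 \cdot 2 \sqrt{19} = -12 + 8 \sqrt{19} \approx 22.871$)
$c{\left(m \right)} = -55 + m$ ($c{\left(m \right)} = m - 55 = -55 + m$)
$\sqrt{j{\left(- \frac{80}{71},91 \right)} + c{\left(\frac{T}{S{\left(14,-12 \right)}} \right)}} = \sqrt{91 - \left(55 - \frac{-12 + 8 \sqrt{19}}{6 + \left(-12\right)^{2}}\right)} = \sqrt{91 - \left(55 - \frac{-12 + 8 \sqrt{19}}{6 + 144}\right)} = \sqrt{91 - \left(55 - \frac{-12 + 8 \sqrt{19}}{150}\right)} = \sqrt{91 - \left(55 - \left(-12 + 8 \sqrt{19}\right) \frac{1}{150}\right)} = \sqrt{91 - \left(\frac{1377}{25} - \frac{4 \sqrt{19}}{75}\right)} = \sqrt{\frac{898}{25} + \frac{4 \sqrt{19}}{75}}$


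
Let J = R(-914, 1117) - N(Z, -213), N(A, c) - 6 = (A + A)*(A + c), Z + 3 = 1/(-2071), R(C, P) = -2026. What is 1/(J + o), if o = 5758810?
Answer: 4289041/24685497365662 ≈ 1.7375e-7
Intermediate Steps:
Z = -6214/2071 (Z = -3 + 1/(-2071) = -3 - 1/2071 = -6214/2071 ≈ -3.0005)
N(A, c) = 6 + 2*A*(A + c) (N(A, c) = 6 + (A + A)*(A + c) = 6 + (2*A)*(A + c) = 6 + 2*A*(A + c))
J = -14274835548/4289041 (J = -2026 - (6 + 2*(-6214/2071)**2 + 2*(-6214/2071)*(-213)) = -2026 - (6 + 2*(38613796/4289041) + 2647164/2071) = -2026 - (6 + 77227592/4289041 + 2647164/2071) = -2026 - 1*5585238482/4289041 = -2026 - 5585238482/4289041 = -14274835548/4289041 ≈ -3328.2)
1/(J + o) = 1/(-14274835548/4289041 + 5758810) = 1/(24685497365662/4289041) = 4289041/24685497365662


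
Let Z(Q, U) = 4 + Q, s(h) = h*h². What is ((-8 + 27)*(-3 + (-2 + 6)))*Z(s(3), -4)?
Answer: 589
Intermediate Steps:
s(h) = h³
((-8 + 27)*(-3 + (-2 + 6)))*Z(s(3), -4) = ((-8 + 27)*(-3 + (-2 + 6)))*(4 + 3³) = (19*(-3 + 4))*(4 + 27) = (19*1)*31 = 19*31 = 589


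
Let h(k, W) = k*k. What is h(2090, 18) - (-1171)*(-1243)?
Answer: 2912547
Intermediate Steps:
h(k, W) = k**2
h(2090, 18) - (-1171)*(-1243) = 2090**2 - (-1171)*(-1243) = 4368100 - 1*1455553 = 4368100 - 1455553 = 2912547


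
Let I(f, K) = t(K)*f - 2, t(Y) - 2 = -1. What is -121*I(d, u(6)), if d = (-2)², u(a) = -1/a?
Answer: -242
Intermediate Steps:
t(Y) = 1 (t(Y) = 2 - 1 = 1)
d = 4
I(f, K) = -2 + f (I(f, K) = 1*f - 2 = f - 2 = -2 + f)
-121*I(d, u(6)) = -121*(-2 + 4) = -121*2 = -242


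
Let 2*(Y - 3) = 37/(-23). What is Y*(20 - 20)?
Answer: 0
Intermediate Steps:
Y = 101/46 (Y = 3 + (37/(-23))/2 = 3 + (37*(-1/23))/2 = 3 + (½)*(-37/23) = 3 - 37/46 = 101/46 ≈ 2.1957)
Y*(20 - 20) = 101*(20 - 20)/46 = (101/46)*0 = 0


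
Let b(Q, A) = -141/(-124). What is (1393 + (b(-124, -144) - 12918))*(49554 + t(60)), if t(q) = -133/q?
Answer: -4248448005613/7440 ≈ -5.7103e+8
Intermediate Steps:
b(Q, A) = 141/124 (b(Q, A) = -141*(-1/124) = 141/124)
(1393 + (b(-124, -144) - 12918))*(49554 + t(60)) = (1393 + (141/124 - 12918))*(49554 - 133/60) = (1393 - 1601691/124)*(49554 - 133*1/60) = -1428959*(49554 - 133/60)/124 = -1428959/124*2973107/60 = -4248448005613/7440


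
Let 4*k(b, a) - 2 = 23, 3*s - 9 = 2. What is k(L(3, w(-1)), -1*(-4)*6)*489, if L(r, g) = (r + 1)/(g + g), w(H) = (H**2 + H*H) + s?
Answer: 12225/4 ≈ 3056.3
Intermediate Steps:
s = 11/3 (s = 3 + (1/3)*2 = 3 + 2/3 = 11/3 ≈ 3.6667)
w(H) = 11/3 + 2*H**2 (w(H) = (H**2 + H*H) + 11/3 = (H**2 + H**2) + 11/3 = 2*H**2 + 11/3 = 11/3 + 2*H**2)
L(r, g) = (1 + r)/(2*g) (L(r, g) = (1 + r)/((2*g)) = (1 + r)*(1/(2*g)) = (1 + r)/(2*g))
k(b, a) = 25/4 (k(b, a) = 1/2 + (1/4)*23 = 1/2 + 23/4 = 25/4)
k(L(3, w(-1)), -1*(-4)*6)*489 = (25/4)*489 = 12225/4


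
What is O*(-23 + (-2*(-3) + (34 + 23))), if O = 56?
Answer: 2240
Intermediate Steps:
O*(-23 + (-2*(-3) + (34 + 23))) = 56*(-23 + (-2*(-3) + (34 + 23))) = 56*(-23 + (6 + 57)) = 56*(-23 + 63) = 56*40 = 2240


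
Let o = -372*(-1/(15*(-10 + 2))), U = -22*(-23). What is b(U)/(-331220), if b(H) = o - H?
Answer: 5091/3312200 ≈ 0.0015370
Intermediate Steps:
U = 506
o = -31/10 (o = -372/((-8*(-15))) = -372/120 = -372*1/120 = -31/10 ≈ -3.1000)
b(H) = -31/10 - H
b(U)/(-331220) = (-31/10 - 1*506)/(-331220) = (-31/10 - 506)*(-1/331220) = -5091/10*(-1/331220) = 5091/3312200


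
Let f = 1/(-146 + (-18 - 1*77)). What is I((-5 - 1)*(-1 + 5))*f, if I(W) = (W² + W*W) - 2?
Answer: -1150/241 ≈ -4.7718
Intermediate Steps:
f = -1/241 (f = 1/(-146 + (-18 - 77)) = 1/(-146 - 95) = 1/(-241) = -1/241 ≈ -0.0041494)
I(W) = -2 + 2*W² (I(W) = (W² + W²) - 2 = 2*W² - 2 = -2 + 2*W²)
I((-5 - 1)*(-1 + 5))*f = (-2 + 2*((-5 - 1)*(-1 + 5))²)*(-1/241) = (-2 + 2*(-6*4)²)*(-1/241) = (-2 + 2*(-24)²)*(-1/241) = (-2 + 2*576)*(-1/241) = (-2 + 1152)*(-1/241) = 1150*(-1/241) = -1150/241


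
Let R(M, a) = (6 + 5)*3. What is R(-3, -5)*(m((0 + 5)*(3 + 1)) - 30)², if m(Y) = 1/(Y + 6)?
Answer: 20025753/676 ≈ 29624.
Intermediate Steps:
R(M, a) = 33 (R(M, a) = 11*3 = 33)
m(Y) = 1/(6 + Y)
R(-3, -5)*(m((0 + 5)*(3 + 1)) - 30)² = 33*(1/(6 + (0 + 5)*(3 + 1)) - 30)² = 33*(1/(6 + 5*4) - 30)² = 33*(1/(6 + 20) - 30)² = 33*(1/26 - 30)² = 33*(-779/26)² = 33*(606841/676) = 20025753/676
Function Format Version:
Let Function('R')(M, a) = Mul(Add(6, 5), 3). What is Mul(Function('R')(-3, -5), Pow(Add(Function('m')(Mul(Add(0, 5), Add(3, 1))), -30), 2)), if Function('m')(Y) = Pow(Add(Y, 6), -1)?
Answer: Rational(20025753, 676) ≈ 29624.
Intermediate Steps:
Function('R')(M, a) = 33 (Function('R')(M, a) = Mul(11, 3) = 33)
Function('m')(Y) = Pow(Add(6, Y), -1)
Mul(Function('R')(-3, -5), Pow(Add(Function('m')(Mul(Add(0, 5), Add(3, 1))), -30), 2)) = Mul(33, Pow(Add(Pow(Add(6, Mul(Add(0, 5), Add(3, 1))), -1), -30), 2)) = Mul(33, Pow(Add(Pow(Add(6, Mul(5, 4)), -1), -30), 2)) = Mul(33, Pow(Add(Pow(Add(6, 20), -1), -30), 2)) = Mul(33, Pow(Add(Pow(26, -1), -30), 2)) = Mul(33, Pow(Add(Rational(1, 26), -30), 2)) = Mul(33, Pow(Rational(-779, 26), 2)) = Mul(33, Rational(606841, 676)) = Rational(20025753, 676)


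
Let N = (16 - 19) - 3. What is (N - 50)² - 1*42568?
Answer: -39432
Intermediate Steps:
N = -6 (N = -3 - 3 = -6)
(N - 50)² - 1*42568 = (-6 - 50)² - 1*42568 = (-56)² - 42568 = 3136 - 42568 = -39432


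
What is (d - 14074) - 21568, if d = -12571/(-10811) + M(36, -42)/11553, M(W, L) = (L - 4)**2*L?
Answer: -1484160978505/41633161 ≈ -35649.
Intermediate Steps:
M(W, L) = L*(-4 + L)**2 (M(W, L) = (-4 + L)**2*L = L*(-4 + L)**2)
d = -271854143/41633161 (d = -12571/(-10811) - 42*(-4 - 42)**2/11553 = -12571*(-1/10811) - 42*(-46)**2*(1/11553) = 12571/10811 - 42*2116*(1/11553) = 12571/10811 - 88872*1/11553 = 12571/10811 - 29624/3851 = -271854143/41633161 ≈ -6.5297)
(d - 14074) - 21568 = (-271854143/41633161 - 14074) - 21568 = -586216962057/41633161 - 21568 = -1484160978505/41633161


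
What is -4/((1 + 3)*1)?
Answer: -1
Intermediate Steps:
-4/((1 + 3)*1) = -4/(4*1) = -4/4 = (¼)*(-4) = -1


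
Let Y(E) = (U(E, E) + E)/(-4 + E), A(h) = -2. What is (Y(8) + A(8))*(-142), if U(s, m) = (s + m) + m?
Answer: -852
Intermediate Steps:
U(s, m) = s + 2*m (U(s, m) = (m + s) + m = s + 2*m)
Y(E) = 4*E/(-4 + E) (Y(E) = ((E + 2*E) + E)/(-4 + E) = (3*E + E)/(-4 + E) = (4*E)/(-4 + E) = 4*E/(-4 + E))
(Y(8) + A(8))*(-142) = (4*8/(-4 + 8) - 2)*(-142) = (4*8/4 - 2)*(-142) = (4*8*(¼) - 2)*(-142) = (8 - 2)*(-142) = 6*(-142) = -852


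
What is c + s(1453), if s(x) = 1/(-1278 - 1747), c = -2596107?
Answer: -7853223676/3025 ≈ -2.5961e+6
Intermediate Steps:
s(x) = -1/3025 (s(x) = 1/(-3025) = -1/3025)
c + s(1453) = -2596107 - 1/3025 = -7853223676/3025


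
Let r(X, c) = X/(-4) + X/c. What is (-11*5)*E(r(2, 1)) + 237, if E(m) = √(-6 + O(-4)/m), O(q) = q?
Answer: 237 - 55*I*√78/3 ≈ 237.0 - 161.92*I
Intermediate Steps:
r(X, c) = -X/4 + X/c (r(X, c) = X*(-¼) + X/c = -X/4 + X/c)
E(m) = √(-6 - 4/m)
(-11*5)*E(r(2, 1)) + 237 = (-11*5)*√(-6 - 4/(-¼*2 + 2/1)) + 237 = -55*√(-6 - 4/(-½ + 2*1)) + 237 = -55*√(-6 - 4/(-½ + 2)) + 237 = -55*√(-6 - 4/3/2) + 237 = -55*√(-6 - 4*⅔) + 237 = -55*√(-6 - 8/3) + 237 = -55*I*√78/3 + 237 = 237 - 55*I*√78/3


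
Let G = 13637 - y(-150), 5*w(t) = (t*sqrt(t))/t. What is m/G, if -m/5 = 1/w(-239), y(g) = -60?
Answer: 25*I*sqrt(239)/3273583 ≈ 0.00011806*I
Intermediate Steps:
w(t) = sqrt(t)/5 (w(t) = ((t*sqrt(t))/t)/5 = (t**(3/2)/t)/5 = sqrt(t)/5)
m = 25*I*sqrt(239)/239 (m = -5*(-5*I*sqrt(239)/239) = -(-25)*I*sqrt(239)/239 = 25*I*sqrt(239)/239 ≈ 1.6171*I)
G = 13697 (G = 13637 - 1*(-60) = 13637 + 60 = 13697)
m/G = (25*I*sqrt(239)/239)/13697 = (25*I*sqrt(239)/239)*(1/13697) = 25*I*sqrt(239)/3273583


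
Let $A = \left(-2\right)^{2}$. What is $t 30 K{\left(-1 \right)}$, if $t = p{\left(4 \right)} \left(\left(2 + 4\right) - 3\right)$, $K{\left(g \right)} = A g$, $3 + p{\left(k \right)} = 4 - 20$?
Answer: $6840$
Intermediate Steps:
$p{\left(k \right)} = -19$ ($p{\left(k \right)} = -3 + \left(4 - 20\right) = -3 - 16 = -19$)
$A = 4$
$K{\left(g \right)} = 4 g$
$t = -57$ ($t = - 19 \left(\left(2 + 4\right) - 3\right) = - 19 \left(6 - 3\right) = \left(-19\right) 3 = -57$)
$t 30 K{\left(-1 \right)} = \left(-57\right) 30 \cdot 4 \left(-1\right) = \left(-1710\right) \left(-4\right) = 6840$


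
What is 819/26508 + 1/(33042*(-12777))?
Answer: 57627242623/1865180787012 ≈ 0.030896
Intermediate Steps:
819/26508 + 1/(33042*(-12777)) = 819*(1/26508) + (1/33042)*(-1/12777) = 273/8836 - 1/422177634 = 57627242623/1865180787012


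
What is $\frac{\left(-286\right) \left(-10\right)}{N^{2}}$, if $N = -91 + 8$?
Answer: $\frac{2860}{6889} \approx 0.41515$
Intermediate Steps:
$N = -83$
$\frac{\left(-286\right) \left(-10\right)}{N^{2}} = \frac{\left(-286\right) \left(-10\right)}{\left(-83\right)^{2}} = \frac{2860}{6889}$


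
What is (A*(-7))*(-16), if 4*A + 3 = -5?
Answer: -224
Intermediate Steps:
A = -2 (A = -¾ + (¼)*(-5) = -¾ - 5/4 = -2)
(A*(-7))*(-16) = -2*(-7)*(-16) = 14*(-16) = -224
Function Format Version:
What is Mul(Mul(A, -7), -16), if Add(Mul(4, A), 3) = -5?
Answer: -224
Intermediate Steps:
A = -2 (A = Add(Rational(-3, 4), Mul(Rational(1, 4), -5)) = Add(Rational(-3, 4), Rational(-5, 4)) = -2)
Mul(Mul(A, -7), -16) = Mul(Mul(-2, -7), -16) = Mul(14, -16) = -224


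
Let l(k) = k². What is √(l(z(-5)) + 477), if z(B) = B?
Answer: √502 ≈ 22.405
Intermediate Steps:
√(l(z(-5)) + 477) = √((-5)² + 477) = √(25 + 477) = √502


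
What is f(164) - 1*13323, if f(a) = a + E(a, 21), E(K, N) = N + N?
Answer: -13117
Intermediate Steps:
E(K, N) = 2*N
f(a) = 42 + a (f(a) = a + 2*21 = a + 42 = 42 + a)
f(164) - 1*13323 = (42 + 164) - 1*13323 = 206 - 13323 = -13117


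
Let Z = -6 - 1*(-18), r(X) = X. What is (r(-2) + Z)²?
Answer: 100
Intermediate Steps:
Z = 12 (Z = -6 + 18 = 12)
(r(-2) + Z)² = (-2 + 12)² = 10² = 100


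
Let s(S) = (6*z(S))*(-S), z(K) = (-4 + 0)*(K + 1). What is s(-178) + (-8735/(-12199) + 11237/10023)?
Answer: 92454387806156/122270577 ≈ 7.5615e+5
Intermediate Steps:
z(K) = -4 - 4*K (z(K) = -4*(1 + K) = -4 - 4*K)
s(S) = -S*(-24 - 24*S) (s(S) = (6*(-4 - 4*S))*(-S) = (-24 - 24*S)*(-S) = -S*(-24 - 24*S))
s(-178) + (-8735/(-12199) + 11237/10023) = 24*(-178)*(1 - 178) + (-8735/(-12199) + 11237/10023) = 24*(-178)*(-177) + (-8735*(-1/12199) + 11237*(1/10023)) = 756144 + (8735/12199 + 11237/10023) = 756144 + 224631068/122270577 = 92454387806156/122270577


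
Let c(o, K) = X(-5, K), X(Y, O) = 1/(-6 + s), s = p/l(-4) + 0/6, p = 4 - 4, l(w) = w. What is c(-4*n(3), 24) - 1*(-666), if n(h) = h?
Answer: 3995/6 ≈ 665.83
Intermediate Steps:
p = 0
s = 0 (s = 0/(-4) + 0/6 = 0*(-¼) + 0*(⅙) = 0 + 0 = 0)
X(Y, O) = -⅙ (X(Y, O) = 1/(-6 + 0) = 1/(-6) = -⅙)
c(o, K) = -⅙
c(-4*n(3), 24) - 1*(-666) = -⅙ - 1*(-666) = -⅙ + 666 = 3995/6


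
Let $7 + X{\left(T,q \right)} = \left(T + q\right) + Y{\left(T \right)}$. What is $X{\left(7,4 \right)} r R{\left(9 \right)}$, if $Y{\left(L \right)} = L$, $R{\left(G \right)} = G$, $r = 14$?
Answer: $1386$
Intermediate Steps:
$X{\left(T,q \right)} = -7 + q + 2 T$ ($X{\left(T,q \right)} = -7 + \left(\left(T + q\right) + T\right) = -7 + \left(q + 2 T\right) = -7 + q + 2 T$)
$X{\left(7,4 \right)} r R{\left(9 \right)} = \left(-7 + 4 + 2 \cdot 7\right) 14 \cdot 9 = \left(-7 + 4 + 14\right) 14 \cdot 9 = 11 \cdot 14 \cdot 9 = 154 \cdot 9 = 1386$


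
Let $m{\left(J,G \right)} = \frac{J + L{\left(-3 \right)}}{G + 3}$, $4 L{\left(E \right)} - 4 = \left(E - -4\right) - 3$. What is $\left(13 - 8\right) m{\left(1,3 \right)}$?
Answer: $\frac{5}{4} \approx 1.25$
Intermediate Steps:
$L{\left(E \right)} = \frac{5}{4} + \frac{E}{4}$ ($L{\left(E \right)} = 1 + \frac{\left(E - -4\right) - 3}{4} = 1 + \frac{\left(E + 4\right) - 3}{4} = 1 + \frac{\left(4 + E\right) - 3}{4} = 1 + \frac{1 + E}{4} = 1 + \left(\frac{1}{4} + \frac{E}{4}\right) = \frac{5}{4} + \frac{E}{4}$)
$m{\left(J,G \right)} = \frac{\frac{1}{2} + J}{3 + G}$ ($m{\left(J,G \right)} = \frac{J + \left(\frac{5}{4} + \frac{1}{4} \left(-3\right)\right)}{G + 3} = \frac{J + \left(\frac{5}{4} - \frac{3}{4}\right)}{3 + G} = \frac{J + \frac{1}{2}}{3 + G} = \frac{\frac{1}{2} + J}{3 + G}$)
$\left(13 - 8\right) m{\left(1,3 \right)} = \left(13 - 8\right) \frac{\frac{1}{2} + 1}{3 + 3} = 5 \cdot \frac{1}{6} \cdot \frac{3}{2} = 5 \cdot \frac{1}{4} = \frac{5}{4}$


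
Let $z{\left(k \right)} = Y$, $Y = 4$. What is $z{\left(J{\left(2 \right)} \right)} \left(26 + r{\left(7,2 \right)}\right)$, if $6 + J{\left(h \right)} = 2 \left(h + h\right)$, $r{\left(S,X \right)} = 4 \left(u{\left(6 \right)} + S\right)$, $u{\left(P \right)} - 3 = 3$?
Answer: $312$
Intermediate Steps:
$u{\left(P \right)} = 6$ ($u{\left(P \right)} = 3 + 3 = 6$)
$r{\left(S,X \right)} = 24 + 4 S$ ($r{\left(S,X \right)} = 4 \left(6 + S\right) = 24 + 4 S$)
$J{\left(h \right)} = -6 + 4 h$ ($J{\left(h \right)} = -6 + 2 \left(h + h\right) = -6 + 2 \cdot 2 h = -6 + 4 h$)
$z{\left(k \right)} = 4$
$z{\left(J{\left(2 \right)} \right)} \left(26 + r{\left(7,2 \right)}\right) = 4 \left(26 + \left(24 + 4 \cdot 7\right)\right) = 4 \left(26 + \left(24 + 28\right)\right) = 4 \left(26 + 52\right) = 4 \cdot 78 = 312$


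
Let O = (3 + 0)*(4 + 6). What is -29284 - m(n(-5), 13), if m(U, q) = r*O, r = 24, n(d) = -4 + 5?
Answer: -30004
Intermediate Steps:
n(d) = 1
O = 30 (O = 3*10 = 30)
m(U, q) = 720 (m(U, q) = 24*30 = 720)
-29284 - m(n(-5), 13) = -29284 - 1*720 = -29284 - 720 = -30004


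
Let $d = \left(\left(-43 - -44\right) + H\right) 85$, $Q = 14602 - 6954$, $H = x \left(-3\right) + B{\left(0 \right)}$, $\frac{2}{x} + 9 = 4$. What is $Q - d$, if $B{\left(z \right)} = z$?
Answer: $7461$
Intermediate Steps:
$x = - \frac{2}{5}$ ($x = \frac{2}{-9 + 4} = \frac{2}{-5} = 2 \left(- \frac{1}{5}\right) = - \frac{2}{5} \approx -0.4$)
$H = \frac{6}{5}$ ($H = \left(- \frac{2}{5}\right) \left(-3\right) + 0 = \frac{6}{5} + 0 = \frac{6}{5} \approx 1.2$)
$Q = 7648$
$d = 187$ ($d = \left(\left(-43 - -44\right) + \frac{6}{5}\right) 85 = \left(\left(-43 + 44\right) + \frac{6}{5}\right) 85 = \left(1 + \frac{6}{5}\right) 85 = \frac{11}{5} \cdot 85 = 187$)
$Q - d = 7648 - 187 = 7461$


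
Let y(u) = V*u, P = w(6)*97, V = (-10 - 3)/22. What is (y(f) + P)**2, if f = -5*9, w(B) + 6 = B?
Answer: 342225/484 ≈ 707.08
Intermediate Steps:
w(B) = -6 + B
f = -45
V = -13/22 (V = -13*1/22 = -13/22 ≈ -0.59091)
P = 0 (P = (-6 + 6)*97 = 0*97 = 0)
y(u) = -13*u/22
(y(f) + P)**2 = (-13/22*(-45) + 0)**2 = (585/22 + 0)**2 = (585/22)**2 = 342225/484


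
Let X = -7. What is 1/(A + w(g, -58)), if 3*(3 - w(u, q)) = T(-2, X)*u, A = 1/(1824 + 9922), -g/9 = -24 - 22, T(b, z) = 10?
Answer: -11746/16174241 ≈ -0.00072622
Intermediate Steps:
g = 414 (g = -9*(-24 - 22) = -9*(-46) = 414)
A = 1/11746 ≈ 8.5135e-5
w(u, q) = 3 - 10*u/3
1/(A + w(g, -58)) = 1/(1/11746 + (3 - 10/3*414)) = 1/(1/11746 + (3 - 1380)) = 1/(1/11746 - 1377) = 1/(-16174241/11746) = -11746/16174241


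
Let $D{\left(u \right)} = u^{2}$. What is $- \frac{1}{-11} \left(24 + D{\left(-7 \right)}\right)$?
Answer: $\frac{73}{11} \approx 6.6364$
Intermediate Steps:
$- \frac{1}{-11} \left(24 + D{\left(-7 \right)}\right) = - \frac{1}{-11} \left(24 + \left(-7\right)^{2}\right) = \left(-1\right) \left(- \frac{1}{11}\right) \left(24 + 49\right) = \frac{1}{11} \cdot 73 = \frac{73}{11}$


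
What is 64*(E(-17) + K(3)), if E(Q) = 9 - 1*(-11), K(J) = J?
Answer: 1472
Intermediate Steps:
E(Q) = 20 (E(Q) = 9 + 11 = 20)
64*(E(-17) + K(3)) = 64*(20 + 3) = 64*23 = 1472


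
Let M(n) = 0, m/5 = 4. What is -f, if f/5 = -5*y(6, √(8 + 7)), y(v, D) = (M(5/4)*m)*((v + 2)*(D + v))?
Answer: 0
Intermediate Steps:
m = 20 (m = 5*4 = 20)
y(v, D) = 0 (y(v, D) = (0*20)*((v + 2)*(D + v)) = 0*((2 + v)*(D + v)) = 0)
f = 0 (f = 5*(-5*0) = 5*0 = 0)
-f = -1*0 = 0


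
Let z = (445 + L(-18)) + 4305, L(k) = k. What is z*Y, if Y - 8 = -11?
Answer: -14196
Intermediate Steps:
Y = -3 (Y = 8 - 11 = -3)
z = 4732 (z = (445 - 18) + 4305 = 427 + 4305 = 4732)
z*Y = 4732*(-3) = -14196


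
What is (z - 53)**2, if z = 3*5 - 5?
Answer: 1849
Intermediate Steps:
z = 10 (z = 15 - 5 = 10)
(z - 53)**2 = (10 - 53)**2 = (-43)**2 = 1849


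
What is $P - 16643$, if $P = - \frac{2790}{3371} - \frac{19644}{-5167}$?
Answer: $- \frac{289835254357}{17417957} \approx -16640.0$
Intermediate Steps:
$P = \frac{51803994}{17417957}$ ($P = \left(-2790\right) \frac{1}{3371} - - \frac{19644}{5167} = - \frac{2790}{3371} + \frac{19644}{5167} = \frac{51803994}{17417957} \approx 2.9742$)
$P - 16643 = \frac{51803994}{17417957} - 16643 = - \frac{289835254357}{17417957}$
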